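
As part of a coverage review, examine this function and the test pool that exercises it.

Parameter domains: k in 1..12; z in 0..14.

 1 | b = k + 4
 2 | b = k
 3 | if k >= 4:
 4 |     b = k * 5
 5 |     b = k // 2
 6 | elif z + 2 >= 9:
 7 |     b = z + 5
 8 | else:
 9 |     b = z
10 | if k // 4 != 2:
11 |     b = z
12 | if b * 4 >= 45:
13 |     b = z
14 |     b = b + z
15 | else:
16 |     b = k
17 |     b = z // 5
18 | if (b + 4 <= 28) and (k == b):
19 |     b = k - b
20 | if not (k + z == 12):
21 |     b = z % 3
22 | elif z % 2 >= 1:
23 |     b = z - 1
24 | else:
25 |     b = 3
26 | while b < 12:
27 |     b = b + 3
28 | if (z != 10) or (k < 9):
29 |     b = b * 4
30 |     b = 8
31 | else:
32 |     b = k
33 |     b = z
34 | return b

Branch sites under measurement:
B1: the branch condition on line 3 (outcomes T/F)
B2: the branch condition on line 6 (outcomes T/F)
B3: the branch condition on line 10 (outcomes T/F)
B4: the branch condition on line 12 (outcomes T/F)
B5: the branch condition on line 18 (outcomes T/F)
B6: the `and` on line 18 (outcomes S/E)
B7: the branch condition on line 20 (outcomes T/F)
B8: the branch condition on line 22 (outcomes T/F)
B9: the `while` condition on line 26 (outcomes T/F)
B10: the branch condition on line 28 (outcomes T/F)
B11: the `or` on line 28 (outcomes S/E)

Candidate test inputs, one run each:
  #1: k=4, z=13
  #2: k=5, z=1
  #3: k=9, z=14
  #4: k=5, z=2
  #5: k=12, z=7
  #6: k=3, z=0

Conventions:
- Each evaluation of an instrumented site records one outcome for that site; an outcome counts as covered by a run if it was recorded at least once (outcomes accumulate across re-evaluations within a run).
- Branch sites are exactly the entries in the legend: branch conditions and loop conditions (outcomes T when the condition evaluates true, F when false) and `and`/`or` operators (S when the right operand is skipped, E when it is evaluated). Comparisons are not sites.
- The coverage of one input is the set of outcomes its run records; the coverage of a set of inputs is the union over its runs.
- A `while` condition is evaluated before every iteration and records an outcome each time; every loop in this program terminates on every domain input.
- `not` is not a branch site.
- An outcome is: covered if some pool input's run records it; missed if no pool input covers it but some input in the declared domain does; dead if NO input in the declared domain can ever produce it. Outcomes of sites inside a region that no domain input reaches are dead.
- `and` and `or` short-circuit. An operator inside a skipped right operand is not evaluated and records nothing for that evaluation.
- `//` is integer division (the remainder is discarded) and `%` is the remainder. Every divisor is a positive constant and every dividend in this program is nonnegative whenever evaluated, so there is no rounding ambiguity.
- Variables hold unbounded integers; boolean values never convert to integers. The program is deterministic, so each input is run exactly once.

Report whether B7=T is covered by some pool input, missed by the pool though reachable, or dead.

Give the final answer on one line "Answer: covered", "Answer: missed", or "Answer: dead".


B7=T is recorded by pool input(s) 1, 2, 3, 4, 5, 6 -> covered
Answer: covered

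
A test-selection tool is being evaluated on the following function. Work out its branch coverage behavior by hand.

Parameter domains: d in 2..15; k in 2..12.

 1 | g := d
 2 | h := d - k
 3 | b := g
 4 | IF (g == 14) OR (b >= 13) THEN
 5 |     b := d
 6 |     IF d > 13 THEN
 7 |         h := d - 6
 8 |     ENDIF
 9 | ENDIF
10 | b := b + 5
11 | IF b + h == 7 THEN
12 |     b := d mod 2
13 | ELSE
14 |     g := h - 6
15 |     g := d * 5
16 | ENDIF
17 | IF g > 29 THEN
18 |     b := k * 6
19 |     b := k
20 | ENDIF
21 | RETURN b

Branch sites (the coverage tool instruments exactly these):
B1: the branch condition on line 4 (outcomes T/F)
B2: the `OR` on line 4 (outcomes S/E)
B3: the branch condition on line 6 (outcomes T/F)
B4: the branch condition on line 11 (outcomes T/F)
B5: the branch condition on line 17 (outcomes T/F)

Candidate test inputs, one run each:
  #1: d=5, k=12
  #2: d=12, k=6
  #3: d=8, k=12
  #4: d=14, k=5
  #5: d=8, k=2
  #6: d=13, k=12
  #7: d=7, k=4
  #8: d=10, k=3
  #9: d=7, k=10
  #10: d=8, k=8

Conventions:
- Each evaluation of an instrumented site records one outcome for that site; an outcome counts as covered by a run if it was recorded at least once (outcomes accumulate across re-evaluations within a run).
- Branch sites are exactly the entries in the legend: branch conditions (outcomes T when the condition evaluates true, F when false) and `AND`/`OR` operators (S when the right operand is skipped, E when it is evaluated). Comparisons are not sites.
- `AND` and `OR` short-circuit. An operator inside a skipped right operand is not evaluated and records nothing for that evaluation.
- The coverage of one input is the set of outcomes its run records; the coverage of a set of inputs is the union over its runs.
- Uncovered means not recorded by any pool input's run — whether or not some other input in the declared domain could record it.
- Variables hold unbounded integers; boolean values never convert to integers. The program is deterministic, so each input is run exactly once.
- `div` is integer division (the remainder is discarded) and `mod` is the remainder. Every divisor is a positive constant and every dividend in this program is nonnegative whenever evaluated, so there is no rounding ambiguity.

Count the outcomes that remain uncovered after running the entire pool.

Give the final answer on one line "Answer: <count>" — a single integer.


input #1 (d=5, k=12): covers B1=F, B2=E, B4=F, B5=F
input #2 (d=12, k=6): covers B1=F, B2=E, B4=F, B5=T
input #3 (d=8, k=12): covers B1=F, B2=E, B4=F, B5=T
input #4 (d=14, k=5): covers B1=T, B2=S, B3=T, B4=F, B5=T
input #5 (d=8, k=2): covers B1=F, B2=E, B4=F, B5=T
input #6 (d=13, k=12): covers B1=T, B2=E, B3=F, B4=F, B5=T
input #7 (d=7, k=4): covers B1=F, B2=E, B4=F, B5=T
input #8 (d=10, k=3): covers B1=F, B2=E, B4=F, B5=T
input #9 (d=7, k=10): covers B1=F, B2=E, B4=F, B5=T
input #10 (d=8, k=8): covers B1=F, B2=E, B4=F, B5=T
union over the pool: B1=T, B1=F, B2=S, B2=E, B3=T, B3=F, B4=F, B5=T, B5=F
uncovered (1 of 10): B4=T
Answer: 1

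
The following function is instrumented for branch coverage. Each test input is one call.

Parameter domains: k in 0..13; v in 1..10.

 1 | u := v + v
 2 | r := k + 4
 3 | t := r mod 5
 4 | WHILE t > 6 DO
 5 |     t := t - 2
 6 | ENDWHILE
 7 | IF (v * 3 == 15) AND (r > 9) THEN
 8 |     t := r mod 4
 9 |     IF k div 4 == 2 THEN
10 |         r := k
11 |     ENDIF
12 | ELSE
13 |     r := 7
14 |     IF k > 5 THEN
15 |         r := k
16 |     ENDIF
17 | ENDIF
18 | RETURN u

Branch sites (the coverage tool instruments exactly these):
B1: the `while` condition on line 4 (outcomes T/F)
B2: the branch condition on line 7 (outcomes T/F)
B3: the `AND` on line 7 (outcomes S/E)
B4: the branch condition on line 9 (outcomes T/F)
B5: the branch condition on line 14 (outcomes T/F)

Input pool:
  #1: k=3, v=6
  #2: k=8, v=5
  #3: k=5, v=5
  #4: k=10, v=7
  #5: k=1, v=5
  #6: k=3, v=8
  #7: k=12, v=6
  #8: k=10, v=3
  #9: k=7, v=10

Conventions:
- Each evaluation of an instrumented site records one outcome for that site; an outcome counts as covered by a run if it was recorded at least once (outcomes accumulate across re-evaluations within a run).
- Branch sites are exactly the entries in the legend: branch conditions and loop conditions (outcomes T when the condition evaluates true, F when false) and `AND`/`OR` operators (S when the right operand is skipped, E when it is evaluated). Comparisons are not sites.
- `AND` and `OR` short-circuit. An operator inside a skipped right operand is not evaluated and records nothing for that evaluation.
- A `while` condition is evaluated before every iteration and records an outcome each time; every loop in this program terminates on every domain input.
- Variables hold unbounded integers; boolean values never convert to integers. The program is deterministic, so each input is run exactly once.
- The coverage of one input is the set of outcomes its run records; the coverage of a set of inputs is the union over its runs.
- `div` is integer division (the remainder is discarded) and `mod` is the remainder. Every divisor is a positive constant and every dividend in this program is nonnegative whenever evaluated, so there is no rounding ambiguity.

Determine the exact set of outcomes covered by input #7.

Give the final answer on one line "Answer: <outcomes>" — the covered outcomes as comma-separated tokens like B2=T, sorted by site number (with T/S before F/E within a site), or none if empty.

Event log for input #7 (k=12, v=6):
  B1->F, B3->S, B2->F, B5->T
distinct outcomes covered: B1=F, B2=F, B3=S, B5=T

Answer: B1=F, B2=F, B3=S, B5=T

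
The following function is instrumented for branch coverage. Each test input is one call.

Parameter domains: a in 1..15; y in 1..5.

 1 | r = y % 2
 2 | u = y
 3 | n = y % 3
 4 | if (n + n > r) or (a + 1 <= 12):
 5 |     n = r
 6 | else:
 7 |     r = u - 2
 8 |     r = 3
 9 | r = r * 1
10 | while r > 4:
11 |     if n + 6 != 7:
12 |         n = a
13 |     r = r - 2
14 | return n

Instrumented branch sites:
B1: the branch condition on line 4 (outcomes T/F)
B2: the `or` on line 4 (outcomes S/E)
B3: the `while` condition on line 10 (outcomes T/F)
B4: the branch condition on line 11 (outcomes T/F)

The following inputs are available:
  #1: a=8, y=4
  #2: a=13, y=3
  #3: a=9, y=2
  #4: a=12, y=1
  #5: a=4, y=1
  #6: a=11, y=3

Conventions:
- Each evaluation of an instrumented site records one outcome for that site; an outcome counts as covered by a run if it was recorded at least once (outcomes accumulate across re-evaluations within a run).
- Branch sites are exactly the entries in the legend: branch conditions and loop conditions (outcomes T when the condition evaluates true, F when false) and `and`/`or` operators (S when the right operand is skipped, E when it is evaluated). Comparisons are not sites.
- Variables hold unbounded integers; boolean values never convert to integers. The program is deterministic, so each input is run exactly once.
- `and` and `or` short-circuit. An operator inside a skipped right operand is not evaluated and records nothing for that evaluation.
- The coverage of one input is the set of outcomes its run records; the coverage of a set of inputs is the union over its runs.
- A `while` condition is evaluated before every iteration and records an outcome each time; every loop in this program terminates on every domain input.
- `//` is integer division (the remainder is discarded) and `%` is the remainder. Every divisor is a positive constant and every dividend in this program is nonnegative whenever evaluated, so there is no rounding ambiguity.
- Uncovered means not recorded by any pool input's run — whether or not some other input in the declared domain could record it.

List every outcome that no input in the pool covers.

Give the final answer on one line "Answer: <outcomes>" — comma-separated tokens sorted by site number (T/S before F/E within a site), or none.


input #1, a=8, y=4: outcomes B1=T, B2=S, B3=F
input #2, a=13, y=3: outcomes B1=F, B2=E, B3=F
input #3, a=9, y=2: outcomes B1=T, B2=S, B3=F
input #4, a=12, y=1: outcomes B1=T, B2=S, B3=F
input #5, a=4, y=1: outcomes B1=T, B2=S, B3=F
input #6, a=11, y=3: outcomes B1=T, B2=E, B3=F
union over the pool: B1=T, B1=F, B2=S, B2=E, B3=F
uncovered (3 of 8): B3=T, B4=T, B4=F
Answer: B3=T, B4=T, B4=F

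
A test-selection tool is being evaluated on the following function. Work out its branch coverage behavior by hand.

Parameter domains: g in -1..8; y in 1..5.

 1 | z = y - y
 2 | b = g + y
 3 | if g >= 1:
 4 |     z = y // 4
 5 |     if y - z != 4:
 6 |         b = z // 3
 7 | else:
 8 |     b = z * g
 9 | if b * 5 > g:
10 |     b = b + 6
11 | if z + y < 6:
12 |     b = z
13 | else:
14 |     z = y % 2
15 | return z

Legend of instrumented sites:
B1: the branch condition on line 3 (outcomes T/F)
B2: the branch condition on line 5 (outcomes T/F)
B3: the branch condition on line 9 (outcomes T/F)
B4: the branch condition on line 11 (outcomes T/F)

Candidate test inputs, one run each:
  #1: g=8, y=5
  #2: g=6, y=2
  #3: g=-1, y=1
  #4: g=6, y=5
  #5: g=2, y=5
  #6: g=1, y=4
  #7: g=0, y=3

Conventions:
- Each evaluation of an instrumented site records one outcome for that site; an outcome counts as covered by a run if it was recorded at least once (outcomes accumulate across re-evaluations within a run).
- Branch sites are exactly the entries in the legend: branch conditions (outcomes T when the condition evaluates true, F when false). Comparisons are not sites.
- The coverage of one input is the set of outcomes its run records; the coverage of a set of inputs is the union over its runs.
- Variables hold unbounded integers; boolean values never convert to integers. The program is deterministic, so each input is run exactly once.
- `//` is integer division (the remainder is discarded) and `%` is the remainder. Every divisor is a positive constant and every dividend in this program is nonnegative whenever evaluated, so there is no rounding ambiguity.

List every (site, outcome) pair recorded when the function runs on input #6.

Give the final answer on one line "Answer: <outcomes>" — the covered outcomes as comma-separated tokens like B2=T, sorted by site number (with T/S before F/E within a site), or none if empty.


Tracing the run of input #6 (g=1, y=4):
  B1->T, B2->T, B3->F, B4->T
collecting distinct outcomes: B1=T, B2=T, B3=F, B4=T
Answer: B1=T, B2=T, B3=F, B4=T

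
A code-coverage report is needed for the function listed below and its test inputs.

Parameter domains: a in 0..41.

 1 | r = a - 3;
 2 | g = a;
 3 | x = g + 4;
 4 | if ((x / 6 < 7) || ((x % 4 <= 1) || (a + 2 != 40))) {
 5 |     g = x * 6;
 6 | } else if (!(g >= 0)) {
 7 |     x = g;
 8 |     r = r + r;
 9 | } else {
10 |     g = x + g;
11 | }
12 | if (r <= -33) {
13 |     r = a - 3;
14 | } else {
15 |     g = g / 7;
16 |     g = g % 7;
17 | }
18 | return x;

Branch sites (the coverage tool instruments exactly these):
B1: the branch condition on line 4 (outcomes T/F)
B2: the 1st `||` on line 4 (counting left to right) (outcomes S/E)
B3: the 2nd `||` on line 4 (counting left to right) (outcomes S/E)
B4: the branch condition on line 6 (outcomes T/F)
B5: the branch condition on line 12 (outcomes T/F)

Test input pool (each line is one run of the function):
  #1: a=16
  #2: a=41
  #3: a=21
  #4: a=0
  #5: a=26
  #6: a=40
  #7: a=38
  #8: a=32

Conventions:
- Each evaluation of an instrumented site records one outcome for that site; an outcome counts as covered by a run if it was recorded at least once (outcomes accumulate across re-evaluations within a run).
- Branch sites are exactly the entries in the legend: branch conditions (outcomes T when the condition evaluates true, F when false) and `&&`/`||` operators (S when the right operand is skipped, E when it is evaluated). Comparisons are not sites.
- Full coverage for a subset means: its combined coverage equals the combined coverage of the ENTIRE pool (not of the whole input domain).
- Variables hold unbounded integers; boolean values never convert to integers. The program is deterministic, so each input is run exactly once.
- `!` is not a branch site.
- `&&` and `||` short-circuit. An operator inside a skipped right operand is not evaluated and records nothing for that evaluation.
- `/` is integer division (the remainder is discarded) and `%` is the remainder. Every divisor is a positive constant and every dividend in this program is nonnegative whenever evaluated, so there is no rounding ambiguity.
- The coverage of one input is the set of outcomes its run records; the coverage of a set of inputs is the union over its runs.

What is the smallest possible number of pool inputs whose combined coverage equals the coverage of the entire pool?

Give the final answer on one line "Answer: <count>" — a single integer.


run #1 (a=16) records B1=T, B2=S, B5=F
run #2 (a=41) records B1=T, B2=E, B3=S, B5=F
run #3 (a=21) records B1=T, B2=S, B5=F
run #4 (a=0) records B1=T, B2=S, B5=F
run #5 (a=26) records B1=T, B2=S, B5=F
run #6 (a=40) records B1=T, B2=E, B3=S, B5=F
run #7 (a=38) records B1=F, B2=E, B3=E, B4=F, B5=F
run #8 (a=32) records B1=T, B2=S, B5=F
the full pool covers 8 outcomes: B1=T, B1=F, B2=S, B2=E, B3=S, B3=E, B4=F, B5=F
size 1 is not enough: best union over all size-1 subsets is 5/8
size 2 is not enough: best union over all size-2 subsets is 7/8
inputs {1, 2, 7} (size 3) cover everything; no size-3 subset with a lexicographically smaller index list covers all 8
Answer: 3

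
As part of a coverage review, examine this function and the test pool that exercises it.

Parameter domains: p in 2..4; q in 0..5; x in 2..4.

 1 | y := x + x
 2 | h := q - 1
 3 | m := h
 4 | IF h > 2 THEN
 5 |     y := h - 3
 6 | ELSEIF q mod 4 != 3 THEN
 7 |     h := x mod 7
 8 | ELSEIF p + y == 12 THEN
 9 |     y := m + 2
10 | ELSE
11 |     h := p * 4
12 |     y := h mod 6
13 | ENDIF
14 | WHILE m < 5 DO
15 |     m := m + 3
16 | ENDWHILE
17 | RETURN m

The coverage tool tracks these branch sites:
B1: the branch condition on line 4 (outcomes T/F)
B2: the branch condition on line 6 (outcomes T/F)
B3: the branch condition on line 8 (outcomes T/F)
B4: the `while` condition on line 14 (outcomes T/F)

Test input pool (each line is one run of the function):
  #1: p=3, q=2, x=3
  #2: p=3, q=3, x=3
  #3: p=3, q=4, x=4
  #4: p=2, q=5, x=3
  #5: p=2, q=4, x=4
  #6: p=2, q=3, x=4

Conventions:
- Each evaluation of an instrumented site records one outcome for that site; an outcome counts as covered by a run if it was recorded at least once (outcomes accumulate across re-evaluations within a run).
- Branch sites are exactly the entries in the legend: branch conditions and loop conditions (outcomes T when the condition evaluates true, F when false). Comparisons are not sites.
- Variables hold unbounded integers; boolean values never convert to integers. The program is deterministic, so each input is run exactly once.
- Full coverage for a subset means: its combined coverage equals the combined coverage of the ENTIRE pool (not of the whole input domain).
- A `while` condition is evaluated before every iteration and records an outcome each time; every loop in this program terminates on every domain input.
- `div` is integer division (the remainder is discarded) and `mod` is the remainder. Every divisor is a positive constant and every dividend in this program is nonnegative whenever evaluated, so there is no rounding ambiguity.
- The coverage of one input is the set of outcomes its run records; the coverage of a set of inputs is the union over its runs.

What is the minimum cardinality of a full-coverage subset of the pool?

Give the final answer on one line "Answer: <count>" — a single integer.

input #1 (p=3, q=2, x=3): events B1->F, B2->T, B4->T, B4->T, B4->F; covers B1=F, B2=T, B4=T, B4=F
input #2 (p=3, q=3, x=3): events B1->F, B2->F, B3->F, B4->T, B4->F; covers B1=F, B2=F, B3=F, B4=T, B4=F
input #3 (p=3, q=4, x=4): events B1->T, B4->T, B4->F; covers B1=T, B4=T, B4=F
input #4 (p=2, q=5, x=3): events B1->T, B4->T, B4->F; covers B1=T, B4=T, B4=F
input #5 (p=2, q=4, x=4): events B1->T, B4->T, B4->F; covers B1=T, B4=T, B4=F
input #6 (p=2, q=3, x=4): events B1->F, B2->F, B3->F, B4->T, B4->F; covers B1=F, B2=F, B3=F, B4=T, B4=F
together the pool reaches 7 outcomes: B1=T, B1=F, B2=T, B2=F, B3=F, B4=T, B4=F
no size-1 subset reaches all 7 outcomes (best union: 5/7)
no size-2 subset reaches all 7 outcomes (best union: 6/7)
size 3: inputs {1, 2, 3} cover all 7 outcomes, and no lexicographically smaller subset of this size does

Answer: 3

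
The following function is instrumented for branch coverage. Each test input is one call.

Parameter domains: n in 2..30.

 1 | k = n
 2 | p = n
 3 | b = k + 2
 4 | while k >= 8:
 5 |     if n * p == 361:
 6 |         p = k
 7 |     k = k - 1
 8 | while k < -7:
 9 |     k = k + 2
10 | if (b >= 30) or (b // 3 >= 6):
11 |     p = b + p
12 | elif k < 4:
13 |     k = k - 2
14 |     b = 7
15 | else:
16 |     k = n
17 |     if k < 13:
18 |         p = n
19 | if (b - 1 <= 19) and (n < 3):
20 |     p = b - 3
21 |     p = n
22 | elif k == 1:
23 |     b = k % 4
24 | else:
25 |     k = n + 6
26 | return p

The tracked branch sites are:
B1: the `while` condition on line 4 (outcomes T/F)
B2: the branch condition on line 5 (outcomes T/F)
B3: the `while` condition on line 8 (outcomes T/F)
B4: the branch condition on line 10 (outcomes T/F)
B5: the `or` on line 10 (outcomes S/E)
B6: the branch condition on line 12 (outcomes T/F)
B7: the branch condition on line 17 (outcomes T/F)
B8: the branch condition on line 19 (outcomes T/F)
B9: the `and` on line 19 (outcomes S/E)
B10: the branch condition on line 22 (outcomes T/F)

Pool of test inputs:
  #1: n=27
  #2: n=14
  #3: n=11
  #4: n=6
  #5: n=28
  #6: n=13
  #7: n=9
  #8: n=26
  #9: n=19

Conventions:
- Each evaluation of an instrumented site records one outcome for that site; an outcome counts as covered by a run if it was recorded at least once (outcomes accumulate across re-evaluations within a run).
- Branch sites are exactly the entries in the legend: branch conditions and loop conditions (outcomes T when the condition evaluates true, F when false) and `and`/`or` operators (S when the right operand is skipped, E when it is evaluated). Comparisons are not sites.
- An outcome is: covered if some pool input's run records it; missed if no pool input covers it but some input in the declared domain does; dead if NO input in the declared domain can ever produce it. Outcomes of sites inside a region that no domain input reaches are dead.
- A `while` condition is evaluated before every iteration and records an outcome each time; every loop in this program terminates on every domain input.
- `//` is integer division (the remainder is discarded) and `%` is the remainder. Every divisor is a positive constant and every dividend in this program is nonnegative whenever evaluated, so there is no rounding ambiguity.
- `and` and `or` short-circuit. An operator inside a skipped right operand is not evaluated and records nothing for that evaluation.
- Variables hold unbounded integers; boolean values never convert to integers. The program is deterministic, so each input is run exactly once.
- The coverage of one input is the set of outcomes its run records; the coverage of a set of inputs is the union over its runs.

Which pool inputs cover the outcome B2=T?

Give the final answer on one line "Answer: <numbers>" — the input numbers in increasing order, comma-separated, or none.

input #1 (n=27): never hits B2=T
input #2 (n=14): never hits B2=T
input #3 (n=11): never hits B2=T
input #4 (n=6): never hits B2=T
input #5 (n=28): never hits B2=T
input #6 (n=13): never hits B2=T
input #7 (n=9): never hits B2=T
input #8 (n=26): never hits B2=T
input #9 (n=19): hits B2=T

Answer: 9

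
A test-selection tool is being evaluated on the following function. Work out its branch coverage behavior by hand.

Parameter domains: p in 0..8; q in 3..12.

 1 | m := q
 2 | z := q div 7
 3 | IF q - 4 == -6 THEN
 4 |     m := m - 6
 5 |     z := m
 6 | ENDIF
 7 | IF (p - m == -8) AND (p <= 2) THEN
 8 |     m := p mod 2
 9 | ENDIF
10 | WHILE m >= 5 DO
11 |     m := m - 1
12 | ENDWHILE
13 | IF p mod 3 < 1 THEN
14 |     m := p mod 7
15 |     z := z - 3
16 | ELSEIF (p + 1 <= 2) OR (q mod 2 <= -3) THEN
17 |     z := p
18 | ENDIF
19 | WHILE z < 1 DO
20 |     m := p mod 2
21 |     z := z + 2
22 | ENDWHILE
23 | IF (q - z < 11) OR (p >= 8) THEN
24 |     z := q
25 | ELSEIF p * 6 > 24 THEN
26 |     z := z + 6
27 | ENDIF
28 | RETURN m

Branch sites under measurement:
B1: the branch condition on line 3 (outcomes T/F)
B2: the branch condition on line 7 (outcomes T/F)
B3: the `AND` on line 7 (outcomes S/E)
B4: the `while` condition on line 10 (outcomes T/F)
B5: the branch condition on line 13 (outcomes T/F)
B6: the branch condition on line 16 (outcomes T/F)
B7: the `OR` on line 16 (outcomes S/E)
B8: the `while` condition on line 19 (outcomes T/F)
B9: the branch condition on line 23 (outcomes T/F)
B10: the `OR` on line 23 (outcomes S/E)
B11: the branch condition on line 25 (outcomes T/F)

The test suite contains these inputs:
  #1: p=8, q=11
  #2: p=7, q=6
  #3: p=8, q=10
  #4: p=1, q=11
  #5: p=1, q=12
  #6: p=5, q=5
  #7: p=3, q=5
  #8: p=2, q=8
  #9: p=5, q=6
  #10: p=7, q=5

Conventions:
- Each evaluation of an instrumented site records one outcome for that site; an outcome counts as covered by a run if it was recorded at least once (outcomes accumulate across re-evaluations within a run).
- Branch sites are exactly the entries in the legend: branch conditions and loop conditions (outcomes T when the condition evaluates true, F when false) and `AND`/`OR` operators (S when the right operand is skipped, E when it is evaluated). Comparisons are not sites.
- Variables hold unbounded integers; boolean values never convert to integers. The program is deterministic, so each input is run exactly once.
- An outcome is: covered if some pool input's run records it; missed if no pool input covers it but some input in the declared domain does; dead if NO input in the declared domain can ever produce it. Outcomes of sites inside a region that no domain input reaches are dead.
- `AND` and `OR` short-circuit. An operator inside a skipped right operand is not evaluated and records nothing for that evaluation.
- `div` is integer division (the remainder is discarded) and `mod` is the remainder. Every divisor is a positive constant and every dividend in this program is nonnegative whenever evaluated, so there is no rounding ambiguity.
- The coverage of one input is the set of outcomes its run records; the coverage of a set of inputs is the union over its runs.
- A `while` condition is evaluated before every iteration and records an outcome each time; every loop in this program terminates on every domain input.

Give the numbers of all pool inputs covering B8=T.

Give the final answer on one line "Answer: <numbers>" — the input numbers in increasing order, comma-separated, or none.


input #1 (p=8, q=11): does not record B8=T
input #2 (p=7, q=6): records B8=T
input #3 (p=8, q=10): does not record B8=T
input #4 (p=1, q=11): does not record B8=T
input #5 (p=1, q=12): does not record B8=T
input #6 (p=5, q=5): records B8=T
input #7 (p=3, q=5): records B8=T
input #8 (p=2, q=8): does not record B8=T
input #9 (p=5, q=6): records B8=T
input #10 (p=7, q=5): records B8=T
Answer: 2, 6, 7, 9, 10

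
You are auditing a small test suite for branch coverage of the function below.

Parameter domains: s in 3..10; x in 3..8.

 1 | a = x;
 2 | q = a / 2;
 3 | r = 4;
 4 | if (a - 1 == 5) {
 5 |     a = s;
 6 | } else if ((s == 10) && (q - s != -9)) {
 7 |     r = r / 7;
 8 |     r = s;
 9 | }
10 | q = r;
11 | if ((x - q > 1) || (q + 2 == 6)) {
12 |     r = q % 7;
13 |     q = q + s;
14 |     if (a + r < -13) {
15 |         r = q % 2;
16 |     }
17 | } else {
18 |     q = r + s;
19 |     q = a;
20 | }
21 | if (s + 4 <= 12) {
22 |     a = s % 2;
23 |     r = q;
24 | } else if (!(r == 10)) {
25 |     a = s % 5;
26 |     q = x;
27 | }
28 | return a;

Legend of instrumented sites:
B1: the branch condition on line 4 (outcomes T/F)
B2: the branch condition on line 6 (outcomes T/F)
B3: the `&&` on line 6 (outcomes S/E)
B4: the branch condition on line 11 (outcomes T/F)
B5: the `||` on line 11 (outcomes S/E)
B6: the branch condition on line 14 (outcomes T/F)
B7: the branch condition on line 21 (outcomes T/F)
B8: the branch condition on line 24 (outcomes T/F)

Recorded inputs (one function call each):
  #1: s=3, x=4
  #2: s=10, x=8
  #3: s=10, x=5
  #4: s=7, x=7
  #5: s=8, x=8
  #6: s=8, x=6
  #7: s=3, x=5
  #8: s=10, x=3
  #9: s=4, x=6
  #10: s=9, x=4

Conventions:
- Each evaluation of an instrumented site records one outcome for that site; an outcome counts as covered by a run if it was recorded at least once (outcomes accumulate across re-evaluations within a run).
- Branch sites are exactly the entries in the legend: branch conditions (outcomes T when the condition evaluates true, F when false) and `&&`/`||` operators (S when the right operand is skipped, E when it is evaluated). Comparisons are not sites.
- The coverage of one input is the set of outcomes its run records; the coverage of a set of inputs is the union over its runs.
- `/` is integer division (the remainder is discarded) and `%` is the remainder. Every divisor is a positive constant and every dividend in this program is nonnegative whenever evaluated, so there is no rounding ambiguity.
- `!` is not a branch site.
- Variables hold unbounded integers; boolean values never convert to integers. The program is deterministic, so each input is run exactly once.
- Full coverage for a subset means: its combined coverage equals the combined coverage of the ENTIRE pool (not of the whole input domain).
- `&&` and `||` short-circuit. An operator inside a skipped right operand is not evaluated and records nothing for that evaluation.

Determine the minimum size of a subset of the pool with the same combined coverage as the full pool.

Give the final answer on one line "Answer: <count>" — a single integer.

#1 (s=3, x=4) -> covered: B1=F, B2=F, B3=S, B4=T, B5=E, B6=F, B7=T
#2 (s=10, x=8) -> covered: B1=F, B2=T, B3=E, B4=F, B5=E, B7=F, B8=F
#3 (s=10, x=5) -> covered: B1=F, B2=T, B3=E, B4=F, B5=E, B7=F, B8=F
#4 (s=7, x=7) -> covered: B1=F, B2=F, B3=S, B4=T, B5=S, B6=F, B7=T
#5 (s=8, x=8) -> covered: B1=F, B2=F, B3=S, B4=T, B5=S, B6=F, B7=T
#6 (s=8, x=6) -> covered: B1=T, B4=T, B5=S, B6=F, B7=T
#7 (s=3, x=5) -> covered: B1=F, B2=F, B3=S, B4=T, B5=E, B6=F, B7=T
#8 (s=10, x=3) -> covered: B1=F, B2=F, B3=E, B4=T, B5=E, B6=F, B7=F, B8=T
#9 (s=4, x=6) -> covered: B1=T, B4=T, B5=S, B6=F, B7=T
#10 (s=9, x=4) -> covered: B1=F, B2=F, B3=S, B4=T, B5=E, B6=F, B7=F, B8=T
the full pool covers 15 outcomes: B1=T, B1=F, B2=T, B2=F, B3=S, B3=E, B4=T, B4=F, B5=S, B5=E, B6=F, B7=T, B7=F, B8=T, B8=F
checked all size-1 subsets: none covers 15 outcomes (max 8/15)
checked all size-2 subsets: none covers 15 outcomes (max 13/15)
size 3: inputs {2, 6, 10} cover all 15 outcomes, and no lexicographically smaller subset of this size does

Answer: 3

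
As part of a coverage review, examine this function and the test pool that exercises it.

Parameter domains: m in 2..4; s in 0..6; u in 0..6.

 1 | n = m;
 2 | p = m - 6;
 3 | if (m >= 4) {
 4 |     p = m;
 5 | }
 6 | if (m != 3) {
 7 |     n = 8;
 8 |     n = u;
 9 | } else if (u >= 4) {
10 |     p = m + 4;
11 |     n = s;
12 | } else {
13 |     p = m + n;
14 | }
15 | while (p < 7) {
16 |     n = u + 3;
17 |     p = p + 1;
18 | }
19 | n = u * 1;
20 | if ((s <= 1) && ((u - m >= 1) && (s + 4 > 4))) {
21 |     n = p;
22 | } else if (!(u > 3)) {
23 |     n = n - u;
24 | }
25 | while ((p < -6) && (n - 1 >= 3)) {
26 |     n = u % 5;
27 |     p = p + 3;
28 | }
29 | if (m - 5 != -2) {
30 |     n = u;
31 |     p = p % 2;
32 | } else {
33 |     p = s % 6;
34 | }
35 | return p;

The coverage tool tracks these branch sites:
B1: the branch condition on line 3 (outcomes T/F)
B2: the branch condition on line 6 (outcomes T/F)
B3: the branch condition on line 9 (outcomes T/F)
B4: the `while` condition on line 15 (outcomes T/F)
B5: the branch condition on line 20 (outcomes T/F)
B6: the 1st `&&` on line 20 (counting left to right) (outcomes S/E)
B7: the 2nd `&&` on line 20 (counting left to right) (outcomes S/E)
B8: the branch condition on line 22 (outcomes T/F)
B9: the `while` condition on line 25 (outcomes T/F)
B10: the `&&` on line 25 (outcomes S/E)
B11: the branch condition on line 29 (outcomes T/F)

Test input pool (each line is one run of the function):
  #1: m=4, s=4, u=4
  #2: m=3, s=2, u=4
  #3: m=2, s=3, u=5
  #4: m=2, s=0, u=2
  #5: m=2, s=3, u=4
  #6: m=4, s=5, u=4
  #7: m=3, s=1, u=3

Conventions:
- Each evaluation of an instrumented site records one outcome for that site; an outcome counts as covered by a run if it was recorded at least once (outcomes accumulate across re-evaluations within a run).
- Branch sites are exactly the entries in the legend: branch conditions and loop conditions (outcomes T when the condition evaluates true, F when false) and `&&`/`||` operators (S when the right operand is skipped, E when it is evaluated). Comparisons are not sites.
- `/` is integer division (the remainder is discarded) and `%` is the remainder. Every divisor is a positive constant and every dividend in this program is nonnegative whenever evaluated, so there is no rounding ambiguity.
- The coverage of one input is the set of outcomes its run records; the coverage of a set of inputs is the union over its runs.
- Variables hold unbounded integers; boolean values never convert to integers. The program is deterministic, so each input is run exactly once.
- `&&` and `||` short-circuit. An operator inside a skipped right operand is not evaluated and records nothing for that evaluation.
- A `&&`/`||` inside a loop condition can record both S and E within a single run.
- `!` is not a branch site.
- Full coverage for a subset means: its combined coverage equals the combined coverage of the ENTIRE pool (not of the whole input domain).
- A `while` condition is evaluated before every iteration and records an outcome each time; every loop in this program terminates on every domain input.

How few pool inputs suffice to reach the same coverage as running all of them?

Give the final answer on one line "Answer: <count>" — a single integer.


input #1, m=4, s=4, u=4: events B1->T, B2->T, B4->T, B4->T, B4->T, B4->F, B6->S, B5->F, B8->F, B10->S, B9->F, B11->T; outcomes B1=T, B2=T, B4=T, B4=F, B5=F, B6=S, B8=F, B9=F, B10=S, B11=T
input #2, m=3, s=2, u=4: events B1->F, B2->F, B3->T, B4->F, B6->S, B5->F, B8->F, B10->S, B9->F, B11->F; outcomes B1=F, B2=F, B3=T, B4=F, B5=F, B6=S, B8=F, B9=F, B10=S, B11=F
input #3, m=2, s=3, u=5: events B1->F, B2->T, B4->T, B4->T, B4->T, B4->T, B4->T, B4->T, B4->T, B4->T, B4->T, B4->T, B4->T, B4->F, ...; outcomes B1=F, B2=T, B4=T, B4=F, B5=F, B6=S, B8=F, B9=F, B10=S, B11=T
input #4, m=2, s=0, u=2: events B1->F, B2->T, B4->T, B4->T, B4->T, B4->T, B4->T, B4->T, B4->T, B4->T, B4->T, B4->T, B4->T, B4->F, ...; outcomes B1=F, B2=T, B4=T, B4=F, B5=F, B6=E, B7=S, B8=T, B9=F, B10=S, B11=T
input #5, m=2, s=3, u=4: events B1->F, B2->T, B4->T, B4->T, B4->T, B4->T, B4->T, B4->T, B4->T, B4->T, B4->T, B4->T, B4->T, B4->F, ...; outcomes B1=F, B2=T, B4=T, B4=F, B5=F, B6=S, B8=F, B9=F, B10=S, B11=T
input #6, m=4, s=5, u=4: events B1->T, B2->T, B4->T, B4->T, B4->T, B4->F, B6->S, B5->F, B8->F, B10->S, B9->F, B11->T; outcomes B1=T, B2=T, B4=T, B4=F, B5=F, B6=S, B8=F, B9=F, B10=S, B11=T
input #7, m=3, s=1, u=3: events B1->F, B2->F, B3->F, B4->T, B4->F, B6->E, B7->S, B5->F, B8->T, B10->S, B9->F, B11->F; outcomes B1=F, B2=F, B3=F, B4=T, B4=F, B5=F, B6=E, B7=S, B8=T, B9=F, B10=S, B11=F
together the pool reaches 18 outcomes: B1=T, B1=F, B2=T, B2=F, B3=T, B3=F, B4=T, B4=F, B5=F, B6=S, B6=E, B7=S, B8=T, B8=F, B9=F, B10=S, B11=T, B11=F
every size-1 subset falls short of the 18 outcomes (best: 12/18)
every size-2 subset falls short of the 18 outcomes (best: 17/18)
at size 3, {1, 2, 7} reaches all 18 outcomes; every lexicographically earlier size-3 subset fails
Answer: 3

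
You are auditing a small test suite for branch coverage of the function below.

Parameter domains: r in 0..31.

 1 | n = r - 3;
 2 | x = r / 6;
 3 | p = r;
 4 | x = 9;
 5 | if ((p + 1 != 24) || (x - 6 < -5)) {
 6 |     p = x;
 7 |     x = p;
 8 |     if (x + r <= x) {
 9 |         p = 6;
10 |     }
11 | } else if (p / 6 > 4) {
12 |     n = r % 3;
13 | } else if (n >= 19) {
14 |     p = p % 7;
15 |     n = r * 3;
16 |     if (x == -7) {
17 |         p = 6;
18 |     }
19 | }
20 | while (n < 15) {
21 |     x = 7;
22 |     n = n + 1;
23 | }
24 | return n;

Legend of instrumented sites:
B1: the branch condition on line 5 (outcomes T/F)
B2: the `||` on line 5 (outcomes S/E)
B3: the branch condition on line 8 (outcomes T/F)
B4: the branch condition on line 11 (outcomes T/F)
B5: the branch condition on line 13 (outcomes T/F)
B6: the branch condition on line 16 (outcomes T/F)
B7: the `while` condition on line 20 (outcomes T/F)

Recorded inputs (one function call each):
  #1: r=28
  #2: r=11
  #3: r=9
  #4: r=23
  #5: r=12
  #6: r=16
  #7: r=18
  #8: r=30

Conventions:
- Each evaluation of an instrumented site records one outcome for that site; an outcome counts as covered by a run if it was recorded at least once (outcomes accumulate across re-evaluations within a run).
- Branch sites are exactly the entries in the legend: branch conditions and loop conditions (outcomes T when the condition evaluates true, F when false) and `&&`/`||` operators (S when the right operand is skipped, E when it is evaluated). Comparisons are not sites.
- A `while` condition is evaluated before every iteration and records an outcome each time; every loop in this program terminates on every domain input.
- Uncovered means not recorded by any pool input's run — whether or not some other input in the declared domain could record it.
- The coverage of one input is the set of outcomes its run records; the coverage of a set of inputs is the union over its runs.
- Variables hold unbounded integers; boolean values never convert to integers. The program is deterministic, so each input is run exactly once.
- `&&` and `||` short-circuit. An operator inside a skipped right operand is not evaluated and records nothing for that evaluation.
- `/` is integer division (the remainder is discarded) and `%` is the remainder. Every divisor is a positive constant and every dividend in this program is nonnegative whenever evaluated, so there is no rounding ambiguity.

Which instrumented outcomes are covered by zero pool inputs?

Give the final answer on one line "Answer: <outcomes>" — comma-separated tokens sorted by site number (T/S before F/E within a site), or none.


test 1 (r=28) fires B2->S, B1->T, B3->F, B7->F; hits B1=T, B2=S, B3=F, B7=F
test 2 (r=11) fires B2->S, B1->T, B3->F, B7->T, B7->T, B7->T, B7->T, B7->T, B7->T, B7->T, B7->F; hits B1=T, B2=S, B3=F, B7=T, B7=F
test 3 (r=9) fires B2->S, B1->T, B3->F, B7->T, B7->T, B7->T, B7->T, B7->T, B7->T, B7->T, B7->T, B7->T, B7->F; hits B1=T, B2=S, B3=F, B7=T, B7=F
test 4 (r=23) fires B2->E, B1->F, B4->F, B5->T, B6->F, B7->F; hits B1=F, B2=E, B4=F, B5=T, B6=F, B7=F
test 5 (r=12) fires B2->S, B1->T, B3->F, B7->T, B7->T, B7->T, B7->T, B7->T, B7->T, B7->F; hits B1=T, B2=S, B3=F, B7=T, B7=F
test 6 (r=16) fires B2->S, B1->T, B3->F, B7->T, B7->T, B7->F; hits B1=T, B2=S, B3=F, B7=T, B7=F
test 7 (r=18) fires B2->S, B1->T, B3->F, B7->F; hits B1=T, B2=S, B3=F, B7=F
test 8 (r=30) fires B2->S, B1->T, B3->F, B7->F; hits B1=T, B2=S, B3=F, B7=F
union over the pool: B1=T, B1=F, B2=S, B2=E, B3=F, B4=F, B5=T, B6=F, B7=T, B7=F
uncovered (4 of 14): B3=T, B4=T, B5=F, B6=T
Answer: B3=T, B4=T, B5=F, B6=T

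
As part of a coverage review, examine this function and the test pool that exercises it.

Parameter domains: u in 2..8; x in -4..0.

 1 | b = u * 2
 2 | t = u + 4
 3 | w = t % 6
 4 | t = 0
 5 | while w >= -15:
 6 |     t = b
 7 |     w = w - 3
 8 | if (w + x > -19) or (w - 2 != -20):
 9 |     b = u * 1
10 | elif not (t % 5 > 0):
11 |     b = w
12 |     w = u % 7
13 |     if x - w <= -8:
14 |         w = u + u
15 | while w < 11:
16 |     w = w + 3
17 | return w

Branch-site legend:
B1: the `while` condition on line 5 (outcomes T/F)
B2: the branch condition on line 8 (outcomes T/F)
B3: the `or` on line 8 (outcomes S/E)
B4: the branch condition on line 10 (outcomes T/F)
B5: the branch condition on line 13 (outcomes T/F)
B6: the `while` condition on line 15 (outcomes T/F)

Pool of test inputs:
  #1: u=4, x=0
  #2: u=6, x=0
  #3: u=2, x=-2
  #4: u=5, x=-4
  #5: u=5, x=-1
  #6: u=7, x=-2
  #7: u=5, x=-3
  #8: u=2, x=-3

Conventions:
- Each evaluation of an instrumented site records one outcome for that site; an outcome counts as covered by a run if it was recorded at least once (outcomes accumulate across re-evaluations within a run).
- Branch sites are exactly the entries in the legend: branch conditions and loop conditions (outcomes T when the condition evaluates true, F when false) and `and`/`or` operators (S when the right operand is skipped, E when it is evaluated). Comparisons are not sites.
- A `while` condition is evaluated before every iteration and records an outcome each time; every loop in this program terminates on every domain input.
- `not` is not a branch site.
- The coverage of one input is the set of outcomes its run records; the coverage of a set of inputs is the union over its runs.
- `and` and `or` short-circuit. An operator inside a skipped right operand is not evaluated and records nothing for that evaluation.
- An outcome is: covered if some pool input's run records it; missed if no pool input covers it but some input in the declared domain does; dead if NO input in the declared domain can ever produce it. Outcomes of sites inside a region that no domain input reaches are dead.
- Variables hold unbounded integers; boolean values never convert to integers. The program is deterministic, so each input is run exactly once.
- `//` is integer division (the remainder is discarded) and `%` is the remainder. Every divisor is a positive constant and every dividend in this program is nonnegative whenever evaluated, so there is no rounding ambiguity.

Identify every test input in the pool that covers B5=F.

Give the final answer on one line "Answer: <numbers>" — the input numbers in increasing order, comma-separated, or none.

input #1 (u=4, x=0): does not produce B5=F
input #2 (u=6, x=0): does not produce B5=F
input #3 (u=2, x=-2): does not produce B5=F
input #4 (u=5, x=-4): does not produce B5=F
input #5 (u=5, x=-1): produces B5=F
input #6 (u=7, x=-2): does not produce B5=F
input #7 (u=5, x=-3): does not produce B5=F
input #8 (u=2, x=-3): does not produce B5=F

Answer: 5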